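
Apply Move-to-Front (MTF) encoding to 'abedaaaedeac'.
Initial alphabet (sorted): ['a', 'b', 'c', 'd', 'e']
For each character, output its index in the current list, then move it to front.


MTF encoding:
'a': index 0 in ['a', 'b', 'c', 'd', 'e'] -> ['a', 'b', 'c', 'd', 'e']
'b': index 1 in ['a', 'b', 'c', 'd', 'e'] -> ['b', 'a', 'c', 'd', 'e']
'e': index 4 in ['b', 'a', 'c', 'd', 'e'] -> ['e', 'b', 'a', 'c', 'd']
'd': index 4 in ['e', 'b', 'a', 'c', 'd'] -> ['d', 'e', 'b', 'a', 'c']
'a': index 3 in ['d', 'e', 'b', 'a', 'c'] -> ['a', 'd', 'e', 'b', 'c']
'a': index 0 in ['a', 'd', 'e', 'b', 'c'] -> ['a', 'd', 'e', 'b', 'c']
'a': index 0 in ['a', 'd', 'e', 'b', 'c'] -> ['a', 'd', 'e', 'b', 'c']
'e': index 2 in ['a', 'd', 'e', 'b', 'c'] -> ['e', 'a', 'd', 'b', 'c']
'd': index 2 in ['e', 'a', 'd', 'b', 'c'] -> ['d', 'e', 'a', 'b', 'c']
'e': index 1 in ['d', 'e', 'a', 'b', 'c'] -> ['e', 'd', 'a', 'b', 'c']
'a': index 2 in ['e', 'd', 'a', 'b', 'c'] -> ['a', 'e', 'd', 'b', 'c']
'c': index 4 in ['a', 'e', 'd', 'b', 'c'] -> ['c', 'a', 'e', 'd', 'b']


Output: [0, 1, 4, 4, 3, 0, 0, 2, 2, 1, 2, 4]


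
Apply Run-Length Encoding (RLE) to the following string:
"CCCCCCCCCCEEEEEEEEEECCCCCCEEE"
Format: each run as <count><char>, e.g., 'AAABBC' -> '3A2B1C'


Scanning runs left to right:
  i=0: run of 'C' x 10 -> '10C'
  i=10: run of 'E' x 10 -> '10E'
  i=20: run of 'C' x 6 -> '6C'
  i=26: run of 'E' x 3 -> '3E'

RLE = 10C10E6C3E


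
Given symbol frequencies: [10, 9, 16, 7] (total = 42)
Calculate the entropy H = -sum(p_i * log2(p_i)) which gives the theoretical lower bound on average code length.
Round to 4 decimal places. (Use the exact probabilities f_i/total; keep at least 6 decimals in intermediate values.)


Per-symbol terms -p_i * log2(p_i) with p_i = f_i/42:
  p = 10/42 = 0.238095: log2(p) = -2.070389, -p*log2(p) = 0.492950
  p = 9/42 = 0.214286: log2(p) = -2.222392, -p*log2(p) = 0.476227
  p = 16/42 = 0.380952: log2(p) = -1.392317, -p*log2(p) = 0.530407
  p = 7/42 = 0.166667: log2(p) = -2.584963, -p*log2(p) = 0.430827
H = 0.492950 + 0.476227 + 0.530407 + 0.430827 = 1.930411

H = 1.9304 bits/symbol


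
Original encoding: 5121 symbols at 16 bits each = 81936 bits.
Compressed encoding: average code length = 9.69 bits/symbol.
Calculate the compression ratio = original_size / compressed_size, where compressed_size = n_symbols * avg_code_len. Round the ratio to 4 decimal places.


original_size = n_symbols * orig_bits = 5121 * 16 = 81936 bits
compressed_size = n_symbols * avg_code_len = 5121 * 9.69 = 49622.49 bits
ratio = original_size / compressed_size = 81936 / 49622.49 = 1.6512

Compression ratio = 1.6512


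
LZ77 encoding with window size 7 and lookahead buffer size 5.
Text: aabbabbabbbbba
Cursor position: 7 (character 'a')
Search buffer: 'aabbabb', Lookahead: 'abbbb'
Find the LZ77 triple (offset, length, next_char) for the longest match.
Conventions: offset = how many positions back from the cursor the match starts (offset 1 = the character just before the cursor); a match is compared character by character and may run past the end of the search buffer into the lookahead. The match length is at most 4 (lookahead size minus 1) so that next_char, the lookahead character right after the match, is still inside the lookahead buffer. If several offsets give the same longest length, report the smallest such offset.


Try each offset into the search buffer:
  offset=1 (pos 6, char 'b'): match length 0
  offset=2 (pos 5, char 'b'): match length 0
  offset=3 (pos 4, char 'a'): match length 3
  offset=4 (pos 3, char 'b'): match length 0
  offset=5 (pos 2, char 'b'): match length 0
  offset=6 (pos 1, char 'a'): match length 3
  offset=7 (pos 0, char 'a'): match length 1
Longest match has length 3, found at offsets 3, 6; take the smallest, offset 3.
next_char = character at position 7 + 3 = 10 -> 'b'

Best match: offset=3, length=3 (matching 'abb' starting at position 4)
LZ77 triple: (3, 3, 'b')


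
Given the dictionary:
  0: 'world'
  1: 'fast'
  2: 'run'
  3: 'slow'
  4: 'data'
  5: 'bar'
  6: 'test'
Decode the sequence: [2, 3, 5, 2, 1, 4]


Look up each index in the dictionary:
  2 -> 'run'
  3 -> 'slow'
  5 -> 'bar'
  2 -> 'run'
  1 -> 'fast'
  4 -> 'data'

Decoded: "run slow bar run fast data"


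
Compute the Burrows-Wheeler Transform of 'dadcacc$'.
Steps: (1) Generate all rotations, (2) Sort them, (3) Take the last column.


Rotations (sorted):
  0: $dadcacc -> last char: c
  1: acc$dadc -> last char: c
  2: adcacc$d -> last char: d
  3: c$dadcac -> last char: c
  4: cacc$dad -> last char: d
  5: cc$dadca -> last char: a
  6: dadcacc$ -> last char: $
  7: dcacc$da -> last char: a


BWT = ccdcda$a


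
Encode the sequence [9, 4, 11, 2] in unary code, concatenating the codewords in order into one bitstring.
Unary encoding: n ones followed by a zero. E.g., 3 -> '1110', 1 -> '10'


Encode each number as n ones followed by a terminating 0:
  9 -> 1111111110 (10 bits)
  4 -> 11110 (5 bits)
  11 -> 111111111110 (12 bits)
  2 -> 110 (3 bits)
Total length = 10 + 5 + 12 + 3 = 30 bits.

Unary([9, 4, 11, 2]) = 111111111011110111111111110110 (30 bits)


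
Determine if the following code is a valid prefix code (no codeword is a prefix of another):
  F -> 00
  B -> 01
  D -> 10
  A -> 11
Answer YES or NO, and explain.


Checking each pair (does one codeword prefix another?):
  F='00' vs B='01': no prefix
  F='00' vs D='10': no prefix
  F='00' vs A='11': no prefix
  B='01' vs F='00': no prefix
  B='01' vs D='10': no prefix
  B='01' vs A='11': no prefix
  D='10' vs F='00': no prefix
  D='10' vs B='01': no prefix
  D='10' vs A='11': no prefix
  A='11' vs F='00': no prefix
  A='11' vs B='01': no prefix
  A='11' vs D='10': no prefix
No violation found over all pairs.

YES -- this is a valid prefix code. No codeword is a prefix of any other codeword.


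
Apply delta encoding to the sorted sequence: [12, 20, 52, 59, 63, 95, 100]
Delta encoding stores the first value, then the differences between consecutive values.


First value: 12
Deltas:
  20 - 12 = 8
  52 - 20 = 32
  59 - 52 = 7
  63 - 59 = 4
  95 - 63 = 32
  100 - 95 = 5


Delta encoded: [12, 8, 32, 7, 4, 32, 5]


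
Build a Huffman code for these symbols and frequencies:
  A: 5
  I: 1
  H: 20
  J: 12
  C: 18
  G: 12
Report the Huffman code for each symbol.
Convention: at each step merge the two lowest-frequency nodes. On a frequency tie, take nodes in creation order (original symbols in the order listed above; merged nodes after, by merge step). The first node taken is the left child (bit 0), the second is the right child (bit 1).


Huffman tree construction:
Step 1: Merge I(1) + A(5) = 6
Step 2: Merge (I+A)(6) + J(12) = 18
Step 3: Merge G(12) + C(18) = 30
Step 4: Merge ((I+A)+J)(18) + H(20) = 38
Step 5: Merge (G+C)(30) + (((I+A)+J)+H)(38) = 68
Read each symbol's code off the tree from the root (left child = 0, right child = 1).

Codes:
  A: 1001 (length 4)
  I: 1000 (length 4)
  H: 11 (length 2)
  J: 101 (length 3)
  C: 01 (length 2)
  G: 00 (length 2)
Average code length: 160/68 = 2.3529 bits/symbol


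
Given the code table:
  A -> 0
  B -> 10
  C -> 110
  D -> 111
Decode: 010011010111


Decoding:
0 -> A
10 -> B
0 -> A
110 -> C
10 -> B
111 -> D


Result: ABACBD


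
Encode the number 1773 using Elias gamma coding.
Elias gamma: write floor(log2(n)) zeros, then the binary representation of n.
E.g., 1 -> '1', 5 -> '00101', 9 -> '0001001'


num_bits = floor(log2(1773)) + 1 = 11
leading_zeros = num_bits - 1 = 10
binary(1773) = 11011101101

Elias gamma(1773) = '0000000000' + '11011101101' = 000000000011011101101 (21 bits)


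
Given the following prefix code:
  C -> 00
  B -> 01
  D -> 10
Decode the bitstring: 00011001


Decoding step by step:
Bits 00 -> C
Bits 01 -> B
Bits 10 -> D
Bits 01 -> B


Decoded message: CBDB


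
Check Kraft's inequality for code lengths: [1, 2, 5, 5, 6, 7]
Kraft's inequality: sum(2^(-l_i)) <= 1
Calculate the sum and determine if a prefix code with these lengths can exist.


Sum = 2^(-1) + 2^(-2) + 2^(-5) + 2^(-5) + 2^(-6) + 2^(-7)
    = 0.5 + 0.25 + 0.03125 + 0.03125 + 0.015625 + 0.0078125
    = 107/128 = 0.8359375
Since 0.8359375 <= 1, Kraft's inequality IS satisfied.
A prefix code with these lengths CAN exist.

Kraft sum = 0.8359375. Satisfied.


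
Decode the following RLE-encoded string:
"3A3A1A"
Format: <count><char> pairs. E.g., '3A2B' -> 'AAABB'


Expanding each <count><char> pair:
  3A -> 'AAA'
  3A -> 'AAA'
  1A -> 'A'

Decoded = AAAAAAA


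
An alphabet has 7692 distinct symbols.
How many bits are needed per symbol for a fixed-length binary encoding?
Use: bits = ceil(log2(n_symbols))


log2(7692) = 12.9091
Bracket: 2^12 = 4096 < 7692 <= 2^13 = 8192
So ceil(log2(7692)) = 13

bits = ceil(log2(7692)) = ceil(12.9091) = 13 bits


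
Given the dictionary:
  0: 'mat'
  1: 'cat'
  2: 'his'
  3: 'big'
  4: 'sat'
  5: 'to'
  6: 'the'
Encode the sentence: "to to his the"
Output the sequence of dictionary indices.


Look up each word in the dictionary:
  'to' -> 5
  'to' -> 5
  'his' -> 2
  'the' -> 6

Encoded: [5, 5, 2, 6]


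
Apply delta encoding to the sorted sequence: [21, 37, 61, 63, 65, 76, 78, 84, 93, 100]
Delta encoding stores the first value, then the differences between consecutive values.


First value: 21
Deltas:
  37 - 21 = 16
  61 - 37 = 24
  63 - 61 = 2
  65 - 63 = 2
  76 - 65 = 11
  78 - 76 = 2
  84 - 78 = 6
  93 - 84 = 9
  100 - 93 = 7


Delta encoded: [21, 16, 24, 2, 2, 11, 2, 6, 9, 7]


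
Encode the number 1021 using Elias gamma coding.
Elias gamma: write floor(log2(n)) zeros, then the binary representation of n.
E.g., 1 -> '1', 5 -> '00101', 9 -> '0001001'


num_bits = floor(log2(1021)) + 1 = 10
leading_zeros = num_bits - 1 = 9
binary(1021) = 1111111101

Elias gamma(1021) = '000000000' + '1111111101' = 0000000001111111101 (19 bits)


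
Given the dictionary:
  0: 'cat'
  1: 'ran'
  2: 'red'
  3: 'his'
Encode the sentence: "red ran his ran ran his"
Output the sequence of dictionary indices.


Look up each word in the dictionary:
  'red' -> 2
  'ran' -> 1
  'his' -> 3
  'ran' -> 1
  'ran' -> 1
  'his' -> 3

Encoded: [2, 1, 3, 1, 1, 3]


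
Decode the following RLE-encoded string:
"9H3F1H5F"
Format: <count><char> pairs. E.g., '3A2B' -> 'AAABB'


Expanding each <count><char> pair:
  9H -> 'HHHHHHHHH'
  3F -> 'FFF'
  1H -> 'H'
  5F -> 'FFFFF'

Decoded = HHHHHHHHHFFFHFFFFF


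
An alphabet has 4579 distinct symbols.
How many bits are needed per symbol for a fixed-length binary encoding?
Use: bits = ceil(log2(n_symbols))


log2(4579) = 12.1608
Bracket: 2^12 = 4096 < 4579 <= 2^13 = 8192
So ceil(log2(4579)) = 13

bits = ceil(log2(4579)) = ceil(12.1608) = 13 bits


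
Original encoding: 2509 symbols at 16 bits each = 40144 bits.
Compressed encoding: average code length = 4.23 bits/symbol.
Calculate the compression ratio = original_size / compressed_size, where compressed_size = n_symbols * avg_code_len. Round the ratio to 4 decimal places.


original_size = n_symbols * orig_bits = 2509 * 16 = 40144 bits
compressed_size = n_symbols * avg_code_len = 2509 * 4.23 = 10613.07 bits
ratio = original_size / compressed_size = 40144 / 10613.07 = 3.7825

Compression ratio = 3.7825


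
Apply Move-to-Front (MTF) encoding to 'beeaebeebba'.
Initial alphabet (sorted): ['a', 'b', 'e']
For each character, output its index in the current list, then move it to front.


MTF encoding:
'b': index 1 in ['a', 'b', 'e'] -> ['b', 'a', 'e']
'e': index 2 in ['b', 'a', 'e'] -> ['e', 'b', 'a']
'e': index 0 in ['e', 'b', 'a'] -> ['e', 'b', 'a']
'a': index 2 in ['e', 'b', 'a'] -> ['a', 'e', 'b']
'e': index 1 in ['a', 'e', 'b'] -> ['e', 'a', 'b']
'b': index 2 in ['e', 'a', 'b'] -> ['b', 'e', 'a']
'e': index 1 in ['b', 'e', 'a'] -> ['e', 'b', 'a']
'e': index 0 in ['e', 'b', 'a'] -> ['e', 'b', 'a']
'b': index 1 in ['e', 'b', 'a'] -> ['b', 'e', 'a']
'b': index 0 in ['b', 'e', 'a'] -> ['b', 'e', 'a']
'a': index 2 in ['b', 'e', 'a'] -> ['a', 'b', 'e']


Output: [1, 2, 0, 2, 1, 2, 1, 0, 1, 0, 2]


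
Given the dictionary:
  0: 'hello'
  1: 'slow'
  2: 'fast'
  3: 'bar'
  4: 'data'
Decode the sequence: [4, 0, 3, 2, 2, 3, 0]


Look up each index in the dictionary:
  4 -> 'data'
  0 -> 'hello'
  3 -> 'bar'
  2 -> 'fast'
  2 -> 'fast'
  3 -> 'bar'
  0 -> 'hello'

Decoded: "data hello bar fast fast bar hello"


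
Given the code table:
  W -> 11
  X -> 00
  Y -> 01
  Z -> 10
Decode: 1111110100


Decoding:
11 -> W
11 -> W
11 -> W
01 -> Y
00 -> X


Result: WWWYX


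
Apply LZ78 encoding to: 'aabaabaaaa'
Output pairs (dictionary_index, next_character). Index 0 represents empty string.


LZ78 encoding steps:
Dictionary: {0: ''}
Step 1: w='' (idx 0), next='a' -> output (0, 'a'), add 'a' as idx 1
Step 2: w='a' (idx 1), next='b' -> output (1, 'b'), add 'ab' as idx 2
Step 3: w='a' (idx 1), next='a' -> output (1, 'a'), add 'aa' as idx 3
Step 4: w='' (idx 0), next='b' -> output (0, 'b'), add 'b' as idx 4
Step 5: w='aa' (idx 3), next='a' -> output (3, 'a'), add 'aaa' as idx 5
Step 6: w='a' (idx 1), end of input -> output (1, '')


Encoded: [(0, 'a'), (1, 'b'), (1, 'a'), (0, 'b'), (3, 'a'), (1, '')]


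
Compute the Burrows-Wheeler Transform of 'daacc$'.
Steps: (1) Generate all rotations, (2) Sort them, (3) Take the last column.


Rotations (sorted):
  0: $daacc -> last char: c
  1: aacc$d -> last char: d
  2: acc$da -> last char: a
  3: c$daac -> last char: c
  4: cc$daa -> last char: a
  5: daacc$ -> last char: $


BWT = cdaca$


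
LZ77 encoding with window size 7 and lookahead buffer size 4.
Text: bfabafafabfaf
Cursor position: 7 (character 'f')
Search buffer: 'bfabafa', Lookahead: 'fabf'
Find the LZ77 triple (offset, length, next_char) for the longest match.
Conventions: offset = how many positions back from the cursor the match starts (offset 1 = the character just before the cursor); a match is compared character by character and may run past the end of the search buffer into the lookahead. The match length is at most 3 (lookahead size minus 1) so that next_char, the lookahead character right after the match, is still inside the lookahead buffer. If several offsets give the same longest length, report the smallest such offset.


Try each offset into the search buffer:
  offset=1 (pos 6, char 'a'): match length 0
  offset=2 (pos 5, char 'f'): match length 2
  offset=3 (pos 4, char 'a'): match length 0
  offset=4 (pos 3, char 'b'): match length 0
  offset=5 (pos 2, char 'a'): match length 0
  offset=6 (pos 1, char 'f'): match length 3
  offset=7 (pos 0, char 'b'): match length 0
Longest match has length 3 at offset 6.
next_char = character at position 7 + 3 = 10 -> 'f'

Best match: offset=6, length=3 (matching 'fab' starting at position 1)
LZ77 triple: (6, 3, 'f')


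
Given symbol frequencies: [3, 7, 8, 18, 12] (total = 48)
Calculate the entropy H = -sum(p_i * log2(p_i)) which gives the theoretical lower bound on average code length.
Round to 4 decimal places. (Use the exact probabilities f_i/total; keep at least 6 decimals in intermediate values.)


Per-symbol terms -p_i * log2(p_i) with p_i = f_i/48:
  p = 3/48 = 0.062500: log2(p) = -4.000000, -p*log2(p) = 0.250000
  p = 7/48 = 0.145833: log2(p) = -2.777608, -p*log2(p) = 0.405068
  p = 8/48 = 0.166667: log2(p) = -2.584963, -p*log2(p) = 0.430827
  p = 18/48 = 0.375000: log2(p) = -1.415037, -p*log2(p) = 0.530639
  p = 12/48 = 0.250000: log2(p) = -2.000000, -p*log2(p) = 0.500000
H = 0.250000 + 0.405068 + 0.430827 + 0.530639 + 0.500000 = 2.116534

H = 2.1165 bits/symbol


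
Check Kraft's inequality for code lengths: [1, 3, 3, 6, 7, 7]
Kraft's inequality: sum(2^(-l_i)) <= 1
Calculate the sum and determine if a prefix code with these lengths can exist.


Sum = 2^(-1) + 2^(-3) + 2^(-3) + 2^(-6) + 2^(-7) + 2^(-7)
    = 0.5 + 0.125 + 0.125 + 0.015625 + 0.0078125 + 0.0078125
    = 100/128 = 0.78125
Since 0.78125 <= 1, Kraft's inequality IS satisfied.
A prefix code with these lengths CAN exist.

Kraft sum = 0.78125. Satisfied.


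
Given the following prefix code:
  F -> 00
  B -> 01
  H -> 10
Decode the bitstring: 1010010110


Decoding step by step:
Bits 10 -> H
Bits 10 -> H
Bits 01 -> B
Bits 01 -> B
Bits 10 -> H


Decoded message: HHBBH


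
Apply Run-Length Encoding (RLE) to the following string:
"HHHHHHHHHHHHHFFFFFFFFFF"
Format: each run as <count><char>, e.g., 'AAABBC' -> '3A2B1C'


Scanning runs left to right:
  i=0: run of 'H' x 13 -> '13H'
  i=13: run of 'F' x 10 -> '10F'

RLE = 13H10F


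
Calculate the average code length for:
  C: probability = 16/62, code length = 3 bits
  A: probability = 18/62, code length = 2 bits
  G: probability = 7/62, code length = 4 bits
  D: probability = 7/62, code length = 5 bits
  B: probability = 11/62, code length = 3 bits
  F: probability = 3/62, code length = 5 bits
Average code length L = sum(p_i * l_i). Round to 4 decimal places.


Weighted contributions p_i * l_i:
  C: (16/62) * 3 = 48/62
  A: (18/62) * 2 = 36/62
  G: (7/62) * 4 = 28/62
  D: (7/62) * 5 = 35/62
  B: (11/62) * 3 = 33/62
  F: (3/62) * 5 = 15/62
Sum = (48 + 36 + 28 + 35 + 33 + 15)/62 = 195/62

L = 195/62 = 3.1452 bits/symbol


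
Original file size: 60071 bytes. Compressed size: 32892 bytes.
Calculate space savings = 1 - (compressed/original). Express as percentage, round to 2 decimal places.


ratio = compressed/original = 32892/60071 = 0.547552
savings = 1 - ratio = 1 - 0.547552 = 0.452448
as a percentage: 0.452448 * 100 = 45.24%

Space savings = 1 - 32892/60071 = 45.24%


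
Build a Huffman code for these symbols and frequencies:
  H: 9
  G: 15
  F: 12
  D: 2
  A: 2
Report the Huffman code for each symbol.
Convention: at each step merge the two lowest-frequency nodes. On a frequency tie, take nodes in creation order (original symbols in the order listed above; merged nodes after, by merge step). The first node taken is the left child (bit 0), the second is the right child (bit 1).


Huffman tree construction:
Step 1: Merge D(2) + A(2) = 4
Step 2: Merge (D+A)(4) + H(9) = 13
Step 3: Merge F(12) + ((D+A)+H)(13) = 25
Step 4: Merge G(15) + (F+((D+A)+H))(25) = 40
Read each symbol's code off the tree from the root (left child = 0, right child = 1).

Codes:
  H: 111 (length 3)
  G: 0 (length 1)
  F: 10 (length 2)
  D: 1100 (length 4)
  A: 1101 (length 4)
Average code length: 82/40 = 2.0500 bits/symbol


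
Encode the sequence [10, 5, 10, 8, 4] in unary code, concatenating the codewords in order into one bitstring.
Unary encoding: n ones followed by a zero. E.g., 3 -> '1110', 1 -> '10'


Encode each number as n ones followed by a terminating 0:
  10 -> 11111111110 (11 bits)
  5 -> 111110 (6 bits)
  10 -> 11111111110 (11 bits)
  8 -> 111111110 (9 bits)
  4 -> 11110 (5 bits)
Total length = 11 + 6 + 11 + 9 + 5 = 42 bits.

Unary([10, 5, 10, 8, 4]) = 111111111101111101111111111011111111011110 (42 bits)


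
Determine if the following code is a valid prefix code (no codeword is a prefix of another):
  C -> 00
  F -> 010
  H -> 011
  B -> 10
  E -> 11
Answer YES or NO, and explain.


Checking each pair (does one codeword prefix another?):
  C='00' vs F='010': no prefix
  C='00' vs H='011': no prefix
  C='00' vs B='10': no prefix
  C='00' vs E='11': no prefix
  F='010' vs C='00': no prefix
  F='010' vs H='011': no prefix
  F='010' vs B='10': no prefix
  F='010' vs E='11': no prefix
  H='011' vs C='00': no prefix
  H='011' vs F='010': no prefix
  H='011' vs B='10': no prefix
  H='011' vs E='11': no prefix
  B='10' vs C='00': no prefix
  B='10' vs F='010': no prefix
  B='10' vs H='011': no prefix
  B='10' vs E='11': no prefix
  E='11' vs C='00': no prefix
  E='11' vs F='010': no prefix
  E='11' vs H='011': no prefix
  E='11' vs B='10': no prefix
No violation found over all pairs.

YES -- this is a valid prefix code. No codeword is a prefix of any other codeword.


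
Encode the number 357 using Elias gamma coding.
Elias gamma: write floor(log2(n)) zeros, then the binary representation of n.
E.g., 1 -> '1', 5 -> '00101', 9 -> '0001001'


num_bits = floor(log2(357)) + 1 = 9
leading_zeros = num_bits - 1 = 8
binary(357) = 101100101

Elias gamma(357) = '00000000' + '101100101' = 00000000101100101 (17 bits)


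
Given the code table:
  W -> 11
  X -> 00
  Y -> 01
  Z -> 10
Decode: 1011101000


Decoding:
10 -> Z
11 -> W
10 -> Z
10 -> Z
00 -> X


Result: ZWZZX


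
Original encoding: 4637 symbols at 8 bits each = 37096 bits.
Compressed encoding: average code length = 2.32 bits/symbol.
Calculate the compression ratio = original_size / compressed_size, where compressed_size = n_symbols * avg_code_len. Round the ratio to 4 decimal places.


original_size = n_symbols * orig_bits = 4637 * 8 = 37096 bits
compressed_size = n_symbols * avg_code_len = 4637 * 2.32 = 10757.84 bits
ratio = original_size / compressed_size = 37096 / 10757.84 = 3.4483

Compression ratio = 3.4483


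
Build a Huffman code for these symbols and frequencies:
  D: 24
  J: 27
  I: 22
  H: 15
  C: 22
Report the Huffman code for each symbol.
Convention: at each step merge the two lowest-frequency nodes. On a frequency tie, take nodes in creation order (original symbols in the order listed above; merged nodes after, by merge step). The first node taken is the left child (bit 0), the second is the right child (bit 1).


Huffman tree construction:
Step 1: Merge H(15) + I(22) = 37
Step 2: Merge C(22) + D(24) = 46
Step 3: Merge J(27) + (H+I)(37) = 64
Step 4: Merge (C+D)(46) + (J+(H+I))(64) = 110
Read each symbol's code off the tree from the root (left child = 0, right child = 1).

Codes:
  D: 01 (length 2)
  J: 10 (length 2)
  I: 111 (length 3)
  H: 110 (length 3)
  C: 00 (length 2)
Average code length: 257/110 = 2.3364 bits/symbol


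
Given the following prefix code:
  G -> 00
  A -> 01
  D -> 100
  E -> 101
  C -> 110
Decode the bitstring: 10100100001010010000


Decoding step by step:
Bits 101 -> E
Bits 00 -> G
Bits 100 -> D
Bits 00 -> G
Bits 101 -> E
Bits 00 -> G
Bits 100 -> D
Bits 00 -> G


Decoded message: EGDGEGDG


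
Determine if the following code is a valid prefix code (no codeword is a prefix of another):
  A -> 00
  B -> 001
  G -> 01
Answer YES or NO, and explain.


Checking each pair (does one codeword prefix another?):
  A='00' vs B='001': prefix -- VIOLATION

NO -- this is NOT a valid prefix code. A (00) is a prefix of B (001).


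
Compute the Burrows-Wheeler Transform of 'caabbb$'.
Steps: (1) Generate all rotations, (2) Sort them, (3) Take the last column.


Rotations (sorted):
  0: $caabbb -> last char: b
  1: aabbb$c -> last char: c
  2: abbb$ca -> last char: a
  3: b$caabb -> last char: b
  4: bb$caab -> last char: b
  5: bbb$caa -> last char: a
  6: caabbb$ -> last char: $


BWT = bcabba$


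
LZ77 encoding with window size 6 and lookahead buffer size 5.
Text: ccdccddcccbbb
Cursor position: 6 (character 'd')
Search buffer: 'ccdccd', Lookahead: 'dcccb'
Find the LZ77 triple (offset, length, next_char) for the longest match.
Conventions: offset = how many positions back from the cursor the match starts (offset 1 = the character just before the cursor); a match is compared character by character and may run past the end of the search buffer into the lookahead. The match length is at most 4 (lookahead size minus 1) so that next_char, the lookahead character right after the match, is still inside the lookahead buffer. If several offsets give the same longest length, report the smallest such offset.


Try each offset into the search buffer:
  offset=1 (pos 5, char 'd'): match length 1
  offset=2 (pos 4, char 'c'): match length 0
  offset=3 (pos 3, char 'c'): match length 0
  offset=4 (pos 2, char 'd'): match length 3
  offset=5 (pos 1, char 'c'): match length 0
  offset=6 (pos 0, char 'c'): match length 0
Longest match has length 3 at offset 4.
next_char = character at position 6 + 3 = 9 -> 'c'

Best match: offset=4, length=3 (matching 'dcc' starting at position 2)
LZ77 triple: (4, 3, 'c')


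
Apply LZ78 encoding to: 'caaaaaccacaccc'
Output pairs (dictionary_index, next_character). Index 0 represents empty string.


LZ78 encoding steps:
Dictionary: {0: ''}
Step 1: w='' (idx 0), next='c' -> output (0, 'c'), add 'c' as idx 1
Step 2: w='' (idx 0), next='a' -> output (0, 'a'), add 'a' as idx 2
Step 3: w='a' (idx 2), next='a' -> output (2, 'a'), add 'aa' as idx 3
Step 4: w='aa' (idx 3), next='c' -> output (3, 'c'), add 'aac' as idx 4
Step 5: w='c' (idx 1), next='a' -> output (1, 'a'), add 'ca' as idx 5
Step 6: w='ca' (idx 5), next='c' -> output (5, 'c'), add 'cac' as idx 6
Step 7: w='c' (idx 1), next='c' -> output (1, 'c'), add 'cc' as idx 7


Encoded: [(0, 'c'), (0, 'a'), (2, 'a'), (3, 'c'), (1, 'a'), (5, 'c'), (1, 'c')]


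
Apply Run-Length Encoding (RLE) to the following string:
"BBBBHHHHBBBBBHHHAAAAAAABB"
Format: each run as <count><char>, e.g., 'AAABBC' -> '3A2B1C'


Scanning runs left to right:
  i=0: run of 'B' x 4 -> '4B'
  i=4: run of 'H' x 4 -> '4H'
  i=8: run of 'B' x 5 -> '5B'
  i=13: run of 'H' x 3 -> '3H'
  i=16: run of 'A' x 7 -> '7A'
  i=23: run of 'B' x 2 -> '2B'

RLE = 4B4H5B3H7A2B


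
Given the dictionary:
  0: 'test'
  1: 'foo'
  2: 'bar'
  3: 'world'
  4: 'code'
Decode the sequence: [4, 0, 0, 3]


Look up each index in the dictionary:
  4 -> 'code'
  0 -> 'test'
  0 -> 'test'
  3 -> 'world'

Decoded: "code test test world"


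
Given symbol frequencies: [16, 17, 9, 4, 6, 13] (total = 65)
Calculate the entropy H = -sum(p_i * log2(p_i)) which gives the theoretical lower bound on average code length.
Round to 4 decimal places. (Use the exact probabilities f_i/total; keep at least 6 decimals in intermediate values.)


Per-symbol terms -p_i * log2(p_i) with p_i = f_i/65:
  p = 16/65 = 0.246154: log2(p) = -2.022368, -p*log2(p) = 0.497814
  p = 17/65 = 0.261538: log2(p) = -1.934905, -p*log2(p) = 0.506052
  p = 9/65 = 0.138462: log2(p) = -2.852443, -p*log2(p) = 0.394954
  p = 4/65 = 0.061538: log2(p) = -4.022368, -p*log2(p) = 0.247530
  p = 6/65 = 0.092308: log2(p) = -3.437405, -p*log2(p) = 0.317299
  p = 13/65 = 0.200000: log2(p) = -2.321928, -p*log2(p) = 0.464386
H = 0.497814 + 0.506052 + 0.394954 + 0.247530 + 0.317299 + 0.464386 = 2.428035

H = 2.428 bits/symbol


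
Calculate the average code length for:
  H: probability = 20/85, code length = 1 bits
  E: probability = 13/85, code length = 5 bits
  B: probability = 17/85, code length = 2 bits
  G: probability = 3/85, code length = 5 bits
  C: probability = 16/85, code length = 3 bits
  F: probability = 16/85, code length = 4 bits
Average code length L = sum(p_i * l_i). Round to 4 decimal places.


Weighted contributions p_i * l_i:
  H: (20/85) * 1 = 20/85
  E: (13/85) * 5 = 65/85
  B: (17/85) * 2 = 34/85
  G: (3/85) * 5 = 15/85
  C: (16/85) * 3 = 48/85
  F: (16/85) * 4 = 64/85
Sum = (20 + 65 + 34 + 15 + 48 + 64)/85 = 246/85

L = 246/85 = 2.8941 bits/symbol


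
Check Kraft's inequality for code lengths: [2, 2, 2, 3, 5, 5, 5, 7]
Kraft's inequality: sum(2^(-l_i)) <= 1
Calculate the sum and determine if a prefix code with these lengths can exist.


Sum = 2^(-2) + 2^(-2) + 2^(-2) + 2^(-3) + 2^(-5) + 2^(-5) + 2^(-5) + 2^(-7)
    = 0.25 + 0.25 + 0.25 + 0.125 + 0.03125 + 0.03125 + 0.03125 + 0.0078125
    = 125/128 = 0.9765625
Since 0.9765625 <= 1, Kraft's inequality IS satisfied.
A prefix code with these lengths CAN exist.

Kraft sum = 0.9765625. Satisfied.


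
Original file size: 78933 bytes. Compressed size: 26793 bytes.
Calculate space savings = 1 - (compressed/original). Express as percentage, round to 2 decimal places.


ratio = compressed/original = 26793/78933 = 0.33944
savings = 1 - ratio = 1 - 0.33944 = 0.66056
as a percentage: 0.66056 * 100 = 66.06%

Space savings = 1 - 26793/78933 = 66.06%


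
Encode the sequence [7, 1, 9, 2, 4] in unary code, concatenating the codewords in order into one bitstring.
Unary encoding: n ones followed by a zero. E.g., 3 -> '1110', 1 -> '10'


Encode each number as n ones followed by a terminating 0:
  7 -> 11111110 (8 bits)
  1 -> 10 (2 bits)
  9 -> 1111111110 (10 bits)
  2 -> 110 (3 bits)
  4 -> 11110 (5 bits)
Total length = 8 + 2 + 10 + 3 + 5 = 28 bits.

Unary([7, 1, 9, 2, 4]) = 1111111010111111111011011110 (28 bits)


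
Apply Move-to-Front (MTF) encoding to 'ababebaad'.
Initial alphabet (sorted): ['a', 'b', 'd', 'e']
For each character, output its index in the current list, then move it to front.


MTF encoding:
'a': index 0 in ['a', 'b', 'd', 'e'] -> ['a', 'b', 'd', 'e']
'b': index 1 in ['a', 'b', 'd', 'e'] -> ['b', 'a', 'd', 'e']
'a': index 1 in ['b', 'a', 'd', 'e'] -> ['a', 'b', 'd', 'e']
'b': index 1 in ['a', 'b', 'd', 'e'] -> ['b', 'a', 'd', 'e']
'e': index 3 in ['b', 'a', 'd', 'e'] -> ['e', 'b', 'a', 'd']
'b': index 1 in ['e', 'b', 'a', 'd'] -> ['b', 'e', 'a', 'd']
'a': index 2 in ['b', 'e', 'a', 'd'] -> ['a', 'b', 'e', 'd']
'a': index 0 in ['a', 'b', 'e', 'd'] -> ['a', 'b', 'e', 'd']
'd': index 3 in ['a', 'b', 'e', 'd'] -> ['d', 'a', 'b', 'e']


Output: [0, 1, 1, 1, 3, 1, 2, 0, 3]


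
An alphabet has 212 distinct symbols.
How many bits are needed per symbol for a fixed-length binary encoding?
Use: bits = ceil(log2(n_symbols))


log2(212) = 7.7279
Bracket: 2^7 = 128 < 212 <= 2^8 = 256
So ceil(log2(212)) = 8

bits = ceil(log2(212)) = ceil(7.7279) = 8 bits


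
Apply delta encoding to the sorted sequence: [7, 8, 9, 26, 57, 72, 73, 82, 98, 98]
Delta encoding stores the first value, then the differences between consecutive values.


First value: 7
Deltas:
  8 - 7 = 1
  9 - 8 = 1
  26 - 9 = 17
  57 - 26 = 31
  72 - 57 = 15
  73 - 72 = 1
  82 - 73 = 9
  98 - 82 = 16
  98 - 98 = 0


Delta encoded: [7, 1, 1, 17, 31, 15, 1, 9, 16, 0]


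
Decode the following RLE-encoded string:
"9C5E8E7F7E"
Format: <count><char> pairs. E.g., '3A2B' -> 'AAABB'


Expanding each <count><char> pair:
  9C -> 'CCCCCCCCC'
  5E -> 'EEEEE'
  8E -> 'EEEEEEEE'
  7F -> 'FFFFFFF'
  7E -> 'EEEEEEE'

Decoded = CCCCCCCCCEEEEEEEEEEEEEFFFFFFFEEEEEEE


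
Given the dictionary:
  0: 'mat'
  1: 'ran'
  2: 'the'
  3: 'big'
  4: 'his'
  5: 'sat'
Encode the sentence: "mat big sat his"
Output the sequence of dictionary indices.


Look up each word in the dictionary:
  'mat' -> 0
  'big' -> 3
  'sat' -> 5
  'his' -> 4

Encoded: [0, 3, 5, 4]


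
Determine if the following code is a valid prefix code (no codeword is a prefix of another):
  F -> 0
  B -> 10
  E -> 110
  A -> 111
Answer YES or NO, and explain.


Checking each pair (does one codeword prefix another?):
  F='0' vs B='10': no prefix
  F='0' vs E='110': no prefix
  F='0' vs A='111': no prefix
  B='10' vs F='0': no prefix
  B='10' vs E='110': no prefix
  B='10' vs A='111': no prefix
  E='110' vs F='0': no prefix
  E='110' vs B='10': no prefix
  E='110' vs A='111': no prefix
  A='111' vs F='0': no prefix
  A='111' vs B='10': no prefix
  A='111' vs E='110': no prefix
No violation found over all pairs.

YES -- this is a valid prefix code. No codeword is a prefix of any other codeword.


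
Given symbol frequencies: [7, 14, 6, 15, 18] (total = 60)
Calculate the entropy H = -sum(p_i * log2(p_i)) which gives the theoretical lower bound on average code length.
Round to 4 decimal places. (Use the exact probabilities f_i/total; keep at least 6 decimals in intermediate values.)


Per-symbol terms -p_i * log2(p_i) with p_i = f_i/60:
  p = 7/60 = 0.116667: log2(p) = -3.099536, -p*log2(p) = 0.361612
  p = 14/60 = 0.233333: log2(p) = -2.099536, -p*log2(p) = 0.489892
  p = 6/60 = 0.100000: log2(p) = -3.321928, -p*log2(p) = 0.332193
  p = 15/60 = 0.250000: log2(p) = -2.000000, -p*log2(p) = 0.500000
  p = 18/60 = 0.300000: log2(p) = -1.736966, -p*log2(p) = 0.521090
H = 0.361612 + 0.489892 + 0.332193 + 0.500000 + 0.521090 = 2.204787

H = 2.2048 bits/symbol


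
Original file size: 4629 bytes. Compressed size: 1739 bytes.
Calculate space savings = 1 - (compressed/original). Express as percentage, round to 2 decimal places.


ratio = compressed/original = 1739/4629 = 0.375675
savings = 1 - ratio = 1 - 0.375675 = 0.624325
as a percentage: 0.624325 * 100 = 62.43%

Space savings = 1 - 1739/4629 = 62.43%


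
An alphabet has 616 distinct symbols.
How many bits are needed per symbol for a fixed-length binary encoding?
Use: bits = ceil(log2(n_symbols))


log2(616) = 9.2668
Bracket: 2^9 = 512 < 616 <= 2^10 = 1024
So ceil(log2(616)) = 10

bits = ceil(log2(616)) = ceil(9.2668) = 10 bits


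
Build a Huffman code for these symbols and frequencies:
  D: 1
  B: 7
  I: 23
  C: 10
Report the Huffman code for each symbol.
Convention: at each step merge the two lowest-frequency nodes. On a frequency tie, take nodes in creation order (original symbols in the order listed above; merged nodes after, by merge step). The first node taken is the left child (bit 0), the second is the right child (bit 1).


Huffman tree construction:
Step 1: Merge D(1) + B(7) = 8
Step 2: Merge (D+B)(8) + C(10) = 18
Step 3: Merge ((D+B)+C)(18) + I(23) = 41
Read each symbol's code off the tree from the root (left child = 0, right child = 1).

Codes:
  D: 000 (length 3)
  B: 001 (length 3)
  I: 1 (length 1)
  C: 01 (length 2)
Average code length: 67/41 = 1.6341 bits/symbol


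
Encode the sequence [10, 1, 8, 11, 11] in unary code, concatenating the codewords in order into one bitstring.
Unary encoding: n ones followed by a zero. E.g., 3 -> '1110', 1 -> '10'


Encode each number as n ones followed by a terminating 0:
  10 -> 11111111110 (11 bits)
  1 -> 10 (2 bits)
  8 -> 111111110 (9 bits)
  11 -> 111111111110 (12 bits)
  11 -> 111111111110 (12 bits)
Total length = 11 + 2 + 9 + 12 + 12 = 46 bits.

Unary([10, 1, 8, 11, 11]) = 1111111111010111111110111111111110111111111110 (46 bits)


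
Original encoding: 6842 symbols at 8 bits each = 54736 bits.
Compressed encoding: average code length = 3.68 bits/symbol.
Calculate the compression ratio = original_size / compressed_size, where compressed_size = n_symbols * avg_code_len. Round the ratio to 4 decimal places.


original_size = n_symbols * orig_bits = 6842 * 8 = 54736 bits
compressed_size = n_symbols * avg_code_len = 6842 * 3.68 = 25178.56 bits
ratio = original_size / compressed_size = 54736 / 25178.56 = 2.1739

Compression ratio = 2.1739


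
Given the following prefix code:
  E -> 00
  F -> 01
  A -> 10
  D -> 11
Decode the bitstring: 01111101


Decoding step by step:
Bits 01 -> F
Bits 11 -> D
Bits 11 -> D
Bits 01 -> F


Decoded message: FDDF


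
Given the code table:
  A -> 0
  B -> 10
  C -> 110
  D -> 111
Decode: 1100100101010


Decoding:
110 -> C
0 -> A
10 -> B
0 -> A
10 -> B
10 -> B
10 -> B


Result: CABABBB


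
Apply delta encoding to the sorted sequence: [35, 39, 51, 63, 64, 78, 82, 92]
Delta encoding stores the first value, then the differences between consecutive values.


First value: 35
Deltas:
  39 - 35 = 4
  51 - 39 = 12
  63 - 51 = 12
  64 - 63 = 1
  78 - 64 = 14
  82 - 78 = 4
  92 - 82 = 10


Delta encoded: [35, 4, 12, 12, 1, 14, 4, 10]


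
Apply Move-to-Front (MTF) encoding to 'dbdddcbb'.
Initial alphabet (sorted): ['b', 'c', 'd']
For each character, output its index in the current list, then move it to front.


MTF encoding:
'd': index 2 in ['b', 'c', 'd'] -> ['d', 'b', 'c']
'b': index 1 in ['d', 'b', 'c'] -> ['b', 'd', 'c']
'd': index 1 in ['b', 'd', 'c'] -> ['d', 'b', 'c']
'd': index 0 in ['d', 'b', 'c'] -> ['d', 'b', 'c']
'd': index 0 in ['d', 'b', 'c'] -> ['d', 'b', 'c']
'c': index 2 in ['d', 'b', 'c'] -> ['c', 'd', 'b']
'b': index 2 in ['c', 'd', 'b'] -> ['b', 'c', 'd']
'b': index 0 in ['b', 'c', 'd'] -> ['b', 'c', 'd']


Output: [2, 1, 1, 0, 0, 2, 2, 0]


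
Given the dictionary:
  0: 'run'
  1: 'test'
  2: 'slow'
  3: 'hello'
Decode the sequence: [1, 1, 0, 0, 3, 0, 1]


Look up each index in the dictionary:
  1 -> 'test'
  1 -> 'test'
  0 -> 'run'
  0 -> 'run'
  3 -> 'hello'
  0 -> 'run'
  1 -> 'test'

Decoded: "test test run run hello run test"


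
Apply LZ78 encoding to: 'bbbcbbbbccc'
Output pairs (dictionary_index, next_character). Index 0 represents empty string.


LZ78 encoding steps:
Dictionary: {0: ''}
Step 1: w='' (idx 0), next='b' -> output (0, 'b'), add 'b' as idx 1
Step 2: w='b' (idx 1), next='b' -> output (1, 'b'), add 'bb' as idx 2
Step 3: w='' (idx 0), next='c' -> output (0, 'c'), add 'c' as idx 3
Step 4: w='bb' (idx 2), next='b' -> output (2, 'b'), add 'bbb' as idx 4
Step 5: w='b' (idx 1), next='c' -> output (1, 'c'), add 'bc' as idx 5
Step 6: w='c' (idx 3), next='c' -> output (3, 'c'), add 'cc' as idx 6


Encoded: [(0, 'b'), (1, 'b'), (0, 'c'), (2, 'b'), (1, 'c'), (3, 'c')]


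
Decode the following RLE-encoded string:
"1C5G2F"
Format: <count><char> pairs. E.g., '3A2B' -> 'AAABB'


Expanding each <count><char> pair:
  1C -> 'C'
  5G -> 'GGGGG'
  2F -> 'FF'

Decoded = CGGGGGFF


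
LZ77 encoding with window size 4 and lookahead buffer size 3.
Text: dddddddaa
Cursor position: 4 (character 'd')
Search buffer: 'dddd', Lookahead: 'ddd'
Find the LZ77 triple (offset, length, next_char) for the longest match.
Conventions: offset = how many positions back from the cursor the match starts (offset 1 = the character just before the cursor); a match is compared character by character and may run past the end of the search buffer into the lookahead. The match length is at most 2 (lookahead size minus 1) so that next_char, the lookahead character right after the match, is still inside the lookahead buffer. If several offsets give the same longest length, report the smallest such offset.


Try each offset into the search buffer:
  offset=1 (pos 3, char 'd'): match length 2
  offset=2 (pos 2, char 'd'): match length 2
  offset=3 (pos 1, char 'd'): match length 2
  offset=4 (pos 0, char 'd'): match length 2
Longest match has length 2, found at offsets 1, 2, 3, 4; take the smallest, offset 1.
next_char = character at position 4 + 2 = 6 -> 'd'

Best match: offset=1, length=2 (matching 'dd' starting at position 3)
LZ77 triple: (1, 2, 'd')


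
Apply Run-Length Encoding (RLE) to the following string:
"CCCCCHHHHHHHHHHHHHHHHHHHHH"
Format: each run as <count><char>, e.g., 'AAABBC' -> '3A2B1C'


Scanning runs left to right:
  i=0: run of 'C' x 5 -> '5C'
  i=5: run of 'H' x 21 -> '21H'

RLE = 5C21H


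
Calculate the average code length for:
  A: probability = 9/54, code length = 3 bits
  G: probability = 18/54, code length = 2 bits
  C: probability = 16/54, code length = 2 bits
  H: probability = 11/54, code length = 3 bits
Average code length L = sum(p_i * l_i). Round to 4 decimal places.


Weighted contributions p_i * l_i:
  A: (9/54) * 3 = 27/54
  G: (18/54) * 2 = 36/54
  C: (16/54) * 2 = 32/54
  H: (11/54) * 3 = 33/54
Sum = (27 + 36 + 32 + 33)/54 = 128/54

L = 128/54 = 2.3704 bits/symbol


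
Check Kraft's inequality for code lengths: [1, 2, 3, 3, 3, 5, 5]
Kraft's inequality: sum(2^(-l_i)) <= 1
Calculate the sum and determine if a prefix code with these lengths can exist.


Sum = 2^(-1) + 2^(-2) + 2^(-3) + 2^(-3) + 2^(-3) + 2^(-5) + 2^(-5)
    = 0.5 + 0.25 + 0.125 + 0.125 + 0.125 + 0.03125 + 0.03125
    = 38/32 = 1.1875
Since 1.1875 > 1, Kraft's inequality is NOT satisfied.
A prefix code with these lengths CANNOT exist.

Kraft sum = 1.1875. Not satisfied.


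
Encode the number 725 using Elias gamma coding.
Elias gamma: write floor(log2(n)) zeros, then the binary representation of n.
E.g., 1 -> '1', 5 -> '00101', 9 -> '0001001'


num_bits = floor(log2(725)) + 1 = 10
leading_zeros = num_bits - 1 = 9
binary(725) = 1011010101

Elias gamma(725) = '000000000' + '1011010101' = 0000000001011010101 (19 bits)


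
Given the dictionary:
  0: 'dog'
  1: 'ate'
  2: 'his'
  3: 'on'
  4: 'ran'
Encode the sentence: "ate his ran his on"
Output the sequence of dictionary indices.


Look up each word in the dictionary:
  'ate' -> 1
  'his' -> 2
  'ran' -> 4
  'his' -> 2
  'on' -> 3

Encoded: [1, 2, 4, 2, 3]


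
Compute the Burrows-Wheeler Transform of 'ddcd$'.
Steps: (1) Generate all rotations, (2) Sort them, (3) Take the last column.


Rotations (sorted):
  0: $ddcd -> last char: d
  1: cd$dd -> last char: d
  2: d$ddc -> last char: c
  3: dcd$d -> last char: d
  4: ddcd$ -> last char: $


BWT = ddcd$


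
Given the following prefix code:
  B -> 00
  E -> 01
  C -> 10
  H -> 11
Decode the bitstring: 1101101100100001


Decoding step by step:
Bits 11 -> H
Bits 01 -> E
Bits 10 -> C
Bits 11 -> H
Bits 00 -> B
Bits 10 -> C
Bits 00 -> B
Bits 01 -> E


Decoded message: HECHBCBE
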